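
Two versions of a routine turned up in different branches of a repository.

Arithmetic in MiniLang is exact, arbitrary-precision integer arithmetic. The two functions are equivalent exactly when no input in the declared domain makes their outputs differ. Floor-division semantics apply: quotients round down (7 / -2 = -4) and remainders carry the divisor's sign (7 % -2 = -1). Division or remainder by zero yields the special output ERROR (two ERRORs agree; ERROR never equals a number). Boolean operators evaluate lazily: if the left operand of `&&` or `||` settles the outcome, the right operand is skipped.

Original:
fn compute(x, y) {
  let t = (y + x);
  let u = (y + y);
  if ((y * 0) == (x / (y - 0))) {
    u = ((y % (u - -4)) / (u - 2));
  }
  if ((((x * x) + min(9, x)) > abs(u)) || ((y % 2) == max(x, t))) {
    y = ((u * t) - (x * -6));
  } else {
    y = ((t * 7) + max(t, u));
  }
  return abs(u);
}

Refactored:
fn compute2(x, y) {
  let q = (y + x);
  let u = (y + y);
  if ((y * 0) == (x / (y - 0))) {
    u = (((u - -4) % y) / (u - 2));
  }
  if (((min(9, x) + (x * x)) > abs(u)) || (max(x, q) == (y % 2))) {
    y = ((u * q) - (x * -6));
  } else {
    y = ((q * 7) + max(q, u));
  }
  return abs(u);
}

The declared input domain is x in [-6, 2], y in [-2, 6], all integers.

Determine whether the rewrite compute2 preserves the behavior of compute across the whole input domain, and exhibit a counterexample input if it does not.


Try x=-1, y=-2.
compute: t=-3, then u=-4, then ((y * 0) == (x / (y - 0))) is true, then a zero divisor aborts: ERROR
compute2: q=-3, then u=-4, then ((y * 0) == (x / (y - 0))) is true, then u=0, then (((min(9, x) + (x * x)) > abs(u)) || (max(x, q) == (y % 2))) is false, then y=-21, then returns 0
ERROR and 0 differ, so these are not the same function on this domain.
verdict: not equivalent; witness: x=-1, y=-2


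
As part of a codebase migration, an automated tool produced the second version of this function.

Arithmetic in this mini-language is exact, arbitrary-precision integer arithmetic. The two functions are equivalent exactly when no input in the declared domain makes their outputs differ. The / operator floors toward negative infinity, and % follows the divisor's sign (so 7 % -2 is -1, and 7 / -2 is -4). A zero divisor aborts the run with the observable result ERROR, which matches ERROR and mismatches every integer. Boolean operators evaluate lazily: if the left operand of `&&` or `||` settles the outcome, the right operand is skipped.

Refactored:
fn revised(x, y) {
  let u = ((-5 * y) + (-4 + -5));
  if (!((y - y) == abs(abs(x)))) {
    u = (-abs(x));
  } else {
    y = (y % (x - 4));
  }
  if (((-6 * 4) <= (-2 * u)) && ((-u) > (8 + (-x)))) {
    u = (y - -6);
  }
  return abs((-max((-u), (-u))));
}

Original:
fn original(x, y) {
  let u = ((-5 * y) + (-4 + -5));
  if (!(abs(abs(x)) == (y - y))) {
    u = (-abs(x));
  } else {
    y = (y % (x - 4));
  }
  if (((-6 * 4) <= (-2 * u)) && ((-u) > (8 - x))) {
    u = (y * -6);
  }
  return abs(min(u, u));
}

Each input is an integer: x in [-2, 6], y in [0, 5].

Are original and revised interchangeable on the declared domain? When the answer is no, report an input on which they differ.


Consider the input x=0, y=0.
original: u becomes -9; next (!(abs(abs(x)) == (y - y))) evaluates to false; next y becomes 0; next (((-6 * 4) <= (-2 * u)) && ((-u) > (8 - x))) evaluates to true; next u becomes 0; next final value 0
revised: u becomes -9; next (!((y - y) == abs(abs(x)))) evaluates to false; next y becomes 0; next (((-6 * 4) <= (-2 * u)) && ((-u) > (8 + (-x)))) evaluates to true; next u becomes 6; next final value 6
0 and 6 differ, so these are not the same function on this domain.
verdict: not equivalent; witness: x=0, y=0


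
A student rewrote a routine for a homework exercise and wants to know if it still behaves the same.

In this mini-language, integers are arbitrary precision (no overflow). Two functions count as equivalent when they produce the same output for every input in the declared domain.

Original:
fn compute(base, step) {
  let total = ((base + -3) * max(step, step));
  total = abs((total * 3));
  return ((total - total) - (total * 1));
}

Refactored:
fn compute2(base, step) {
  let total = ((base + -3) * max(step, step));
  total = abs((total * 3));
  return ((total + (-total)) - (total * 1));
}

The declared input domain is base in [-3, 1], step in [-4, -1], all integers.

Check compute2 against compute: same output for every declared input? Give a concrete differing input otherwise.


Comparing the listings, the differences include: arithmetic usage differs.
Tracing base=1, step=-2: compute: total = 4; total = 12; return -12 | compute2: total = 4; total = 12; return -12 — matching result -12.
Sweeping the whole domain (20 inputs) finds no disagreement.
verdict: equivalent


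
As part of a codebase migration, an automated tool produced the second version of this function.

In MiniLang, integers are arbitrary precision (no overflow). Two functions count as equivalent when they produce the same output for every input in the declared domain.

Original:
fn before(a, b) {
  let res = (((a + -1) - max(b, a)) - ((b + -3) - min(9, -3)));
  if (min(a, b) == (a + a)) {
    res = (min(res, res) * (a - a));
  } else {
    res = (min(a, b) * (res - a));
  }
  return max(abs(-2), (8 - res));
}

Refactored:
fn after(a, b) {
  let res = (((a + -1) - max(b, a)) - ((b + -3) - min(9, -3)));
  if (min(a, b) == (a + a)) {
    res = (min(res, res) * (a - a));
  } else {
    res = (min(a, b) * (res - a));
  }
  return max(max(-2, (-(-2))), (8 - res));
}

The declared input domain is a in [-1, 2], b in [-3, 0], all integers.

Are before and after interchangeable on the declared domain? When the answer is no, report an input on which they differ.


This is a faithful refactor — min/max/abs usage differs; and constant usage differs, but the computed results match everywhere.
Spot check at a=0, b=-1 — before: res=0, then (min(a, b) == (a + a)) is false, then res=0, then returns 8. after: res=0, then (min(a, b) == (a + a)) is false, then res=0, then returns 8. Both give 8.
Across all 16 domain points the two functions coincide.
verdict: equivalent


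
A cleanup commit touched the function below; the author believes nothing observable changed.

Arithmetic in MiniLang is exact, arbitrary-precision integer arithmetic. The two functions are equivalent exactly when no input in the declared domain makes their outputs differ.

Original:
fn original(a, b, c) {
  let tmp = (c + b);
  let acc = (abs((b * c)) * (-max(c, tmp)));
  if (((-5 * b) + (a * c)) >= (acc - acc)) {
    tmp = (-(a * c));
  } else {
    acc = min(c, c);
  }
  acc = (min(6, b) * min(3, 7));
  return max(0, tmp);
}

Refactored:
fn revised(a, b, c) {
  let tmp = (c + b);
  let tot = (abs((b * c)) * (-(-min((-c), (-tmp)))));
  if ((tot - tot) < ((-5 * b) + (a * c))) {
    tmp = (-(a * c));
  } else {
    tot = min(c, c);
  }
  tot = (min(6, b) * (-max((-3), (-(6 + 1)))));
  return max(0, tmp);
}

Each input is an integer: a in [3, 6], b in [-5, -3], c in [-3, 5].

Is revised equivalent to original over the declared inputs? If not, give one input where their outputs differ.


Try a=5, b=-3, c=-3.
original: tmp becomes -6; next acc becomes 27; next (((-5 * b) + (a * c)) >= (acc - acc)) evaluates to true; next tmp becomes 15; next acc becomes -9; next final value 15
revised: tmp becomes -6; next tot becomes 27; next ((tot - tot) < ((-5 * b) + (a * c))) evaluates to false; next tot becomes -3; next tot becomes -9; next final value 0
15 != 0, so the rewrite changes behavior.
verdict: not equivalent; witness: a=5, b=-3, c=-3


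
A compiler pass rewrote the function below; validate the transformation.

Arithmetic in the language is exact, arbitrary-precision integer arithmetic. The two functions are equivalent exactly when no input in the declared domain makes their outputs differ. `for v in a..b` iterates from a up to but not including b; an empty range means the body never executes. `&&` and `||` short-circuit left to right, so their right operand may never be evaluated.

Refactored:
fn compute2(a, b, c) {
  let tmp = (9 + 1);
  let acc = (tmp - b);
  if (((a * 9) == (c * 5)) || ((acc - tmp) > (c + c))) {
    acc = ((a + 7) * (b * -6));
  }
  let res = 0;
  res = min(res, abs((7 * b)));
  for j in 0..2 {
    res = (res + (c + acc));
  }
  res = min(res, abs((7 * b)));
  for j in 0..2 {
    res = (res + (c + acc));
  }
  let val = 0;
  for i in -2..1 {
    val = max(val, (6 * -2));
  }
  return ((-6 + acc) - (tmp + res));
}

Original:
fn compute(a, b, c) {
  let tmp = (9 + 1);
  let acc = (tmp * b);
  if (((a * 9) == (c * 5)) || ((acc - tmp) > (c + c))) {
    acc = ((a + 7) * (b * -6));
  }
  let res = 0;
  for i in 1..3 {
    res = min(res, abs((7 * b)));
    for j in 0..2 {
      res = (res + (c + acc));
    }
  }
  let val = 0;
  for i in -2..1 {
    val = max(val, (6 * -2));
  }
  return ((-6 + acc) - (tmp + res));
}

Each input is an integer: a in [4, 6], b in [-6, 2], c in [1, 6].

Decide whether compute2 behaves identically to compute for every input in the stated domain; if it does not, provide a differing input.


Try a=4, b=-6, c=1.
compute: tmp=10, then acc=-60, then (((a * 9) == (c * 5)) || ((acc - tmp) > (c + c))) is false, then res=0, then (i=1), then res=0, then (j=0), then res=-59, then (j=1), then res=-118, then (i=2), then res=-118, then (j=0), then res=-177, then (j=1), then res=-236, then val=0, then (i=-2), then val=0, then (i=-1), then val=0, then (i=0), then val=0, then returns 160
compute2: tmp=10, then acc=16, then (((a * 9) == (c * 5)) || ((acc - tmp) > (c + c))) is true, then acc=396, then res=0, then res=0, then (j=0), then res=397, then (j=1), then res=794, then res=42, then (j=0), then res=439, then (j=1), then res=836, then val=0, then (i=-2), then val=0, then (i=-1), then val=0, then (i=0), then val=0, then returns -456
160 vs -456 — the two versions disagree here.
verdict: not equivalent; witness: a=4, b=-6, c=1


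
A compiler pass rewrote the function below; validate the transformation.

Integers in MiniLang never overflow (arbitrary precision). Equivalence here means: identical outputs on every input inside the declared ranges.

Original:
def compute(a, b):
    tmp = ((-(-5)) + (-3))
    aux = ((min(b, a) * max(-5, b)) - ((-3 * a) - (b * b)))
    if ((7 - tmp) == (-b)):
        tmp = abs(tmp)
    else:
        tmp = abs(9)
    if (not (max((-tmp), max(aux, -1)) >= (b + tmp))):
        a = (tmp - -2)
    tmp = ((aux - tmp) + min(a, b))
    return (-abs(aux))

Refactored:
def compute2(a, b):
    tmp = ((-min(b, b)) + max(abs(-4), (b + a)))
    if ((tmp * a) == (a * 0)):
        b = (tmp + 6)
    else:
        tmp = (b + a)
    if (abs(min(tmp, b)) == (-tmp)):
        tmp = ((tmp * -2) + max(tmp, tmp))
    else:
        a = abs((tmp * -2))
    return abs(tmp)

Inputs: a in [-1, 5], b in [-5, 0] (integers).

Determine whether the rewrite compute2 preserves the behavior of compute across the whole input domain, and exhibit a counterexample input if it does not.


Try a=-1, b=-5.
compute: tmp = 2; aux = 47; ((7 - tmp) == (-b)) -> true; tmp = 2; (not (max((-tmp), max(aux, -1)) >= (b + tmp))) -> false; tmp = 40; return -47
compute2: tmp = 9; ((tmp * a) == (a * 0)) -> false; tmp = -6; (abs(min(tmp, b)) == (-tmp)) -> true; tmp = 6; return 6
-47 against 6: the behavior changed.
verdict: not equivalent; witness: a=-1, b=-5


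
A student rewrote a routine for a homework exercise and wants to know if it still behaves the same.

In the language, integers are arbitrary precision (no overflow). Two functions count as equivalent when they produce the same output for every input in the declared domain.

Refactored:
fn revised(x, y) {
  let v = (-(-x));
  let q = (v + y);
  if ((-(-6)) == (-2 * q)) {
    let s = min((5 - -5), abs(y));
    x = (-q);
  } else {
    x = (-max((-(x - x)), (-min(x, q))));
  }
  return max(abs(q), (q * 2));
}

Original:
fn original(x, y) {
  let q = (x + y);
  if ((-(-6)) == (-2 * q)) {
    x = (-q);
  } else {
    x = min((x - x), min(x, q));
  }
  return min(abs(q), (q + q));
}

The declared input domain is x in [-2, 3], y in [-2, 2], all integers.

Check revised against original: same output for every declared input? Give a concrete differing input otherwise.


Try x=-2, y=-2.
original: q := -4 | ((-(-6)) == (-2 * q)): false | x := -4 | result -8
revised: v := -2 | q := -4 | ((-(-6)) == (-2 * q)): false | x := -4 | result 4
-8 != 4, so the rewrite changes behavior.
verdict: not equivalent; witness: x=-2, y=-2


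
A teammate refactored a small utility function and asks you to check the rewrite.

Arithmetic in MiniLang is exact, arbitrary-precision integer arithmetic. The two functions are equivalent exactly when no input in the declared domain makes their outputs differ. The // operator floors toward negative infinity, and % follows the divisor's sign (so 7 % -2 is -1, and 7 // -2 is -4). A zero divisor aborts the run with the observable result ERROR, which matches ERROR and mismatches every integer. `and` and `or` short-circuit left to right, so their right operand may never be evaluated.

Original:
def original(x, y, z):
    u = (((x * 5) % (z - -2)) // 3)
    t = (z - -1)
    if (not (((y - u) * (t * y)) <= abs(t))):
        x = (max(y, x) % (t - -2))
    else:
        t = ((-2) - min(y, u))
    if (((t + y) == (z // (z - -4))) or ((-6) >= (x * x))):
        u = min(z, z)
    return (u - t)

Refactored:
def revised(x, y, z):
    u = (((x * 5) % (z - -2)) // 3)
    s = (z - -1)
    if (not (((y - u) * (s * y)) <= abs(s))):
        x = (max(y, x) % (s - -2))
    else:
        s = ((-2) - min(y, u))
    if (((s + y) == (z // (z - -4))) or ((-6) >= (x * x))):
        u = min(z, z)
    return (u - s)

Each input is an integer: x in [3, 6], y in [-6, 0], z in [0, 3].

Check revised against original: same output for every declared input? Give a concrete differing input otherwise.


Comparing the listings, the differences include: local variable names differ.
Tracing x=6, y=-1, z=0: original: u := 0 | t := 1 | (not (((y - u) * (t * y)) <= abs(t))): false | t := -1 | (((t + y) == (z // (z - -4))) or ((-6) >= (x * x))): false | result 1 | revised: u := 0 | s := 1 | (not (((y - u) * (s * y)) <= abs(s))): false | s := -1 | (((s + y) == (z // (z - -4))) or ((-6) >= (x * x))): false | result 1 — matching result 1.
An exhaustive pass over the 112 declared inputs shows identical outputs.
verdict: equivalent


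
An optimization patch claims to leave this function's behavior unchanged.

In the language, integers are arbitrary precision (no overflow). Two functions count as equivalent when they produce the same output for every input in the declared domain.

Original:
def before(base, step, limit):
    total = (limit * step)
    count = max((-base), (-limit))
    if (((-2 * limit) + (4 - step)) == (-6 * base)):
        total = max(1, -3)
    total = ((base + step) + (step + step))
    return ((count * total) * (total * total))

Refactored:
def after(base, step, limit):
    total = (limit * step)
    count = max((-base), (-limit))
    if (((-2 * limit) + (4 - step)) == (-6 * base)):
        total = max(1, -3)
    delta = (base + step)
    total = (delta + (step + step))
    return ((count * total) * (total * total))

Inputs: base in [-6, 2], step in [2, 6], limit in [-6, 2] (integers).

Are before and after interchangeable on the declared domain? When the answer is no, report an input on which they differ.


Changes here: statement counts differ; local variable names differ; the full 405-point sweep finds no disagreement.
verdict: equivalent


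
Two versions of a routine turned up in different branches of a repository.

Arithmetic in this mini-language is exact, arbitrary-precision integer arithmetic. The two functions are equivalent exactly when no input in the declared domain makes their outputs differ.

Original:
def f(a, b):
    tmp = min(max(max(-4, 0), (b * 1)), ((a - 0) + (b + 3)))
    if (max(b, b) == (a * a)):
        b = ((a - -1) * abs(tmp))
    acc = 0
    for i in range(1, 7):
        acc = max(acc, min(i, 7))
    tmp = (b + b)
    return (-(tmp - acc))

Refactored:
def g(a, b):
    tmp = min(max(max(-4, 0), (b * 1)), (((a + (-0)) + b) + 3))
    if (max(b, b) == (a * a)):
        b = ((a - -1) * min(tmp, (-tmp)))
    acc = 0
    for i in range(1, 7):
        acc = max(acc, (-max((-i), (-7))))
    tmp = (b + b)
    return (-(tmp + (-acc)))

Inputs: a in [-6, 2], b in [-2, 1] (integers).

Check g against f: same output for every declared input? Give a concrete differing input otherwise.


The rewrite breaks on a=1, b=1, where the results are 2 and 10.
f: tmp=1, then (max(b, b) == (a * a)) is true, then b=2, then acc=0, then (i=1), then acc=1, then (i=2), then acc=2, then (i=3), then acc=3, then (i=4), then acc=4, then (i=5), then acc=5, then (i=6), then acc=6, then tmp=4, then returns 2
g: tmp=1, then (max(b, b) == (a * a)) is true, then b=-2, then acc=0, then (i=1), then acc=1, then (i=2), then acc=2, then (i=3), then acc=3, then (i=4), then acc=4, then (i=5), then acc=5, then (i=6), then acc=6, then tmp=-4, then returns 10
verdict: not equivalent; witness: a=1, b=1


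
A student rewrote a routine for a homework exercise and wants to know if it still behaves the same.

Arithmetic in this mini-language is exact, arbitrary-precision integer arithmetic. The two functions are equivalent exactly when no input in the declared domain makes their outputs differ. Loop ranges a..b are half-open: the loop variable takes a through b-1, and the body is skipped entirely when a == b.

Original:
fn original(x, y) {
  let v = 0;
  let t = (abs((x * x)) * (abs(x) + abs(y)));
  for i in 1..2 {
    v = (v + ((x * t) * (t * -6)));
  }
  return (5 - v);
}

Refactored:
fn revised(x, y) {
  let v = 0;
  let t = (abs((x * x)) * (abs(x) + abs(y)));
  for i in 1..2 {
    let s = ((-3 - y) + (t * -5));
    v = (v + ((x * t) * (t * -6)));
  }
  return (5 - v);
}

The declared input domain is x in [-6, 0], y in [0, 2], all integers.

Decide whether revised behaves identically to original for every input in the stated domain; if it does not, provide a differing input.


Equivalent. One difference looks behavioral, but it never changes the outcome for any declared input.
Sweeping the whole domain (21 inputs) finds no disagreement.
As a probe, take x=-5, y=0: original runs v becomes 0; next t becomes 125; next at i=1:; next v becomes 468750; next final value -468745; revised runs v becomes 0; next t becomes 125; next at i=1:; next s becomes -628; next v becomes 468750; next final value -468745; both end at -468745.
verdict: equivalent


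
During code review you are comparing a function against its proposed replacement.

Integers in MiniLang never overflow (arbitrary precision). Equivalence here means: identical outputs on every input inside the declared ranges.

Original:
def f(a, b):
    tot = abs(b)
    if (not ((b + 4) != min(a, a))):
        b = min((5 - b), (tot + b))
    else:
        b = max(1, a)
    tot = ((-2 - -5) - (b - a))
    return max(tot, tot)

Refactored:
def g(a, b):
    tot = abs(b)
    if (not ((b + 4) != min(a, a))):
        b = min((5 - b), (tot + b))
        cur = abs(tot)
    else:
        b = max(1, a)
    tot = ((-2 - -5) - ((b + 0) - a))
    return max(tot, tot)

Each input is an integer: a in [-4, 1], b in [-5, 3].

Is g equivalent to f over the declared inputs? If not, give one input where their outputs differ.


Equivalent — the differences include min/max/abs usage differs, and arithmetic usage differs, and constant usage differs, and statement counts differ, and local variable names differ, yet no declared input distinguishes the two.
Tracing a=-3, b=-2: f: tot := 2 | (not ((b + 4) != min(a, a))): false | b := 1 | tot := -1 | result -1 | g: tot := 2 | (not ((b + 4) != min(a, a))): false | b := 1 | tot := -1 | result -1 — matching result -1.
Every one of the 54 inputs gives matching results.
verdict: equivalent


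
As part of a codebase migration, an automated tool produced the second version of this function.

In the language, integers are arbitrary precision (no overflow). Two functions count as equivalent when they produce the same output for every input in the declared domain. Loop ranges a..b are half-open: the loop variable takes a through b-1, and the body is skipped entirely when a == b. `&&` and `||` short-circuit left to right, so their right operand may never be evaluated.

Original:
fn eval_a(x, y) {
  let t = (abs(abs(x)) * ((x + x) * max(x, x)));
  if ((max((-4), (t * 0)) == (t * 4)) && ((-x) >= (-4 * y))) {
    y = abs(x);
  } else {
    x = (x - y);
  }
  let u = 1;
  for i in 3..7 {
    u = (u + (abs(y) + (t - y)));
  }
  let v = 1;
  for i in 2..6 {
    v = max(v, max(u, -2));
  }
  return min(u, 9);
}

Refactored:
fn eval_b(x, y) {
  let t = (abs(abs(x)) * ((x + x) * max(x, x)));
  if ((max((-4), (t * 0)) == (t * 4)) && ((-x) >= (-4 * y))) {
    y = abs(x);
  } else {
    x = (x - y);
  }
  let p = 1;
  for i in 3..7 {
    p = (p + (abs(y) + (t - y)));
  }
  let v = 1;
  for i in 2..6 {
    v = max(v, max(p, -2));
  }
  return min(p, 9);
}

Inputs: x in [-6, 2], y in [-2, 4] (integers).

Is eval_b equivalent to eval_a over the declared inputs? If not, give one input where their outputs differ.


Comparing the listings, the differences include: local variable names differ.
One worked example (x=-2, y=-1) — eval_a: t=16, then ((max((-4), (t * 0)) == (t * 4)) && ((-x) >= (-4 * y))) is false, then x=-1, then u=1, then (i=3), then u=19, then (i=4), then u=37, then (i=5), then u=55, then (i=6), then u=73, then v=1, then (i=2), then v=73, then (i=3), then v=73, then (i=4), then v=73, then (i=5), then v=73, then returns 9; eval_b: t=16, then ((max((-4), (t * 0)) == (t * 4)) && ((-x) >= (-4 * y))) is false, then x=-1, then p=1, then (i=3), then p=19, then (i=4), then p=37, then (i=5), then p=55, then (i=6), then p=73, then v=1, then (i=2), then v=73, then (i=3), then v=73, then (i=4), then v=73, then (i=5), then v=73, then returns 9; agreement on 9.
Checked all 63 inputs in the declared domain: the outputs agree on every one.
verdict: equivalent


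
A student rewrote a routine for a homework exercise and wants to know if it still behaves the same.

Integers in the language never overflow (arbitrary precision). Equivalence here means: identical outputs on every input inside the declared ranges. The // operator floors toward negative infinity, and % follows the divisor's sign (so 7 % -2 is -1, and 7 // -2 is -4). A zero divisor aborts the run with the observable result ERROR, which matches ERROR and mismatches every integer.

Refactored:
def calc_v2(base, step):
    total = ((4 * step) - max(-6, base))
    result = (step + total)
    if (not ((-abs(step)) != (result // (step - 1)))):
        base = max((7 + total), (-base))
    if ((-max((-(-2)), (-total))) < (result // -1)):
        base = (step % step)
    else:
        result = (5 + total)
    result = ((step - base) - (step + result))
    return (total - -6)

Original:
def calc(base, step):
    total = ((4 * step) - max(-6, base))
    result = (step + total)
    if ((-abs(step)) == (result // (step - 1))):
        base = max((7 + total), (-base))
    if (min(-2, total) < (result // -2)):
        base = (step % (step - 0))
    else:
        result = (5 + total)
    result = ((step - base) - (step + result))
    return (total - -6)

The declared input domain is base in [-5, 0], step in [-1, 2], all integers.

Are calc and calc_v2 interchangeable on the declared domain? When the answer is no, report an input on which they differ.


Take base=-2, step=0.
calc: total := 2 | result := 2 | ((-abs(step)) == (result // (step - 1))): false | (min(-2, total) < (result // -2)): true | divide-by-zero, output ERROR
calc_v2: total := 2 | result := 2 | (not ((-abs(step)) != (result // (step - 1)))): false | ((-max((-(-2)), (-total))) < (result // -1)): false | result := 7 | result := -5 | result 8
ERROR vs 8 — the two versions disagree here.
verdict: not equivalent; witness: base=-2, step=0


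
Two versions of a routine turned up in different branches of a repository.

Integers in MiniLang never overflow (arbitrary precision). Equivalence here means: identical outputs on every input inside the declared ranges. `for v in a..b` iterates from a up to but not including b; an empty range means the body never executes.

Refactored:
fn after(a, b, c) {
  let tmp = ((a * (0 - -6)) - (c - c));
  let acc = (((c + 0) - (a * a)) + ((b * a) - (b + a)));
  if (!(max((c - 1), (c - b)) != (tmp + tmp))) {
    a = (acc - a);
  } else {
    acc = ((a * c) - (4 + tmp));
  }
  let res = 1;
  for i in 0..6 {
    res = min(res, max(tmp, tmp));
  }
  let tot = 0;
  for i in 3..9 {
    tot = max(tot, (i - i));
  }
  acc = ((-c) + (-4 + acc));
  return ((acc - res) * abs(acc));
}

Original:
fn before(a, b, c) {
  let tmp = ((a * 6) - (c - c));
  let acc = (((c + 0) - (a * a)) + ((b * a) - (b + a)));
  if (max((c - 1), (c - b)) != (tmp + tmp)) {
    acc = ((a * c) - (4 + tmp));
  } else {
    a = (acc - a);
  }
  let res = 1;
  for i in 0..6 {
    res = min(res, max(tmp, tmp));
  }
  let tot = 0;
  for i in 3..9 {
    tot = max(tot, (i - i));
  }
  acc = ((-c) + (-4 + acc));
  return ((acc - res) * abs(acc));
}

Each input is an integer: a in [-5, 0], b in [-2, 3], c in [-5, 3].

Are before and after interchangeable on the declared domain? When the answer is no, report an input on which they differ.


Behavior is preserved: although constant usage differs, plus arithmetic usage differs, plus boolean connective usage differs, the outputs never diverge.
As a probe, take a=-5, b=3, c=-4: before runs tmp=-30, then acc=-42, then (max((c - 1), (c - b)) != (tmp + tmp)) is true, then acc=46, then res=1, then (i=0), then res=-30, then (i=1), then res=-30, then (i=2), then res=-30, then (i=3), then res=-30, then (i=4), then res=-30, then (i=5), then res=-30, then tot=0, then (i=3), then tot=0, then (i=4), then tot=0, then (i=5), then tot=0, then (i=6), then tot=0, then (i=7), then tot=0, then (i=8), then tot=0, then acc=46, then returns 3496; after runs tmp=-30, then acc=-42, then (!(max((c - 1), (c - b)) != (tmp + tmp))) is false, then acc=46, then res=1, then (i=0), then res=-30, then (i=1), then res=-30, then (i=2), then res=-30, then (i=3), then res=-30, then (i=4), then res=-30, then (i=5), then res=-30, then tot=0, then (i=3), then tot=0, then (i=4), then tot=0, then (i=5), then tot=0, then (i=6), then tot=0, then (i=7), then tot=0, then (i=8), then tot=0, then acc=46, then returns 3496; both end at 3496.
An exhaustive pass over the 324 declared inputs shows identical outputs.
verdict: equivalent


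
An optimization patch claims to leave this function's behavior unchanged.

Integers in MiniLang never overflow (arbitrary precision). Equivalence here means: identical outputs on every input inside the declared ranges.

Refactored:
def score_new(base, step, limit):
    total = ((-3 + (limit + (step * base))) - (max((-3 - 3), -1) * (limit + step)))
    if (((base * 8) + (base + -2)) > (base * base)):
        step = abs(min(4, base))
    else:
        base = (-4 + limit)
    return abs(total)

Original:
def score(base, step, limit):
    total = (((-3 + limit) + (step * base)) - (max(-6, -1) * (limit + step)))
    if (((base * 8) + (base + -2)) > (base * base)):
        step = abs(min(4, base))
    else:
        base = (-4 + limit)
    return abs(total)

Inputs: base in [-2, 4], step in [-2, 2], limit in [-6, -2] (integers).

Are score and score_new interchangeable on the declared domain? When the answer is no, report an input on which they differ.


The two versions differ — the changes include arithmetic usage differs; and constant usage differs.
Spot check at base=-1, step=2, limit=-5 — score: total := -13 | (((base * 8) + (base + -2)) > (base * base)): false | base := -9 | result 13. score_new: total := -13 | (((base * 8) + (base + -2)) > (base * base)): false | base := -9 | result 13. Both give 13.
Every one of the 175 inputs gives matching results.
verdict: equivalent


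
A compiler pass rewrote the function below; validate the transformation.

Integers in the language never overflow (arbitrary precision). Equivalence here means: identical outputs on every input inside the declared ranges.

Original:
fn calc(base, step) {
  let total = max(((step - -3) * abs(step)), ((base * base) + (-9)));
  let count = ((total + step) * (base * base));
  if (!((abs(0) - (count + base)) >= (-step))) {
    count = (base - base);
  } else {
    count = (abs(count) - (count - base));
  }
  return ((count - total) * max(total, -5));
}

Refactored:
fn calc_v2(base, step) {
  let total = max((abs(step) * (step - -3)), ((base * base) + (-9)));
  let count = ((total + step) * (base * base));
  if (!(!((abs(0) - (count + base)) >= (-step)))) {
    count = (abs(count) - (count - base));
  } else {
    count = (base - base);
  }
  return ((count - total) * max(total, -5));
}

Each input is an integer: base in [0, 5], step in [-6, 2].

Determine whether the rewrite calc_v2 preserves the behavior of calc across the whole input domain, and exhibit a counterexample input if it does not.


Changes here: boolean connective usage differs; the full 54-point sweep finds no disagreement.
verdict: equivalent


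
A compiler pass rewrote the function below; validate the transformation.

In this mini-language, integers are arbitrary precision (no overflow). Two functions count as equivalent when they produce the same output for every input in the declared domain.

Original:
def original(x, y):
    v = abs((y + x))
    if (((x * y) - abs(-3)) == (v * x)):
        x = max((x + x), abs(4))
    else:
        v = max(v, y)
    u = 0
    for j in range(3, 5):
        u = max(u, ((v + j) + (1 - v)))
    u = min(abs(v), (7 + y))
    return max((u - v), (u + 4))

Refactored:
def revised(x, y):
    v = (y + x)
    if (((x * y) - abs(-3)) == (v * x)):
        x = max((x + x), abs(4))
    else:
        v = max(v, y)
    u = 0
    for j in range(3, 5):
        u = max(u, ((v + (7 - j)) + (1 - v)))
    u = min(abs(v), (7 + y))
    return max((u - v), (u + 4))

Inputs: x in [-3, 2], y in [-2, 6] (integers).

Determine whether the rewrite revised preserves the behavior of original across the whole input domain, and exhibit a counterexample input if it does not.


The rewrite breaks on x=-3, y=-2, where the results are 9 and 6.
original: v := 5 | (((x * y) - abs(-3)) == (v * x)): false | v := 5 | u := 0 | iter j=3: | u := 4 | iter j=4: | u := 5 | u := 5 | result 9
revised: v := -5 | (((x * y) - abs(-3)) == (v * x)): false | v := -2 | u := 0 | iter j=3: | u := 5 | iter j=4: | u := 5 | u := 2 | result 6
verdict: not equivalent; witness: x=-3, y=-2


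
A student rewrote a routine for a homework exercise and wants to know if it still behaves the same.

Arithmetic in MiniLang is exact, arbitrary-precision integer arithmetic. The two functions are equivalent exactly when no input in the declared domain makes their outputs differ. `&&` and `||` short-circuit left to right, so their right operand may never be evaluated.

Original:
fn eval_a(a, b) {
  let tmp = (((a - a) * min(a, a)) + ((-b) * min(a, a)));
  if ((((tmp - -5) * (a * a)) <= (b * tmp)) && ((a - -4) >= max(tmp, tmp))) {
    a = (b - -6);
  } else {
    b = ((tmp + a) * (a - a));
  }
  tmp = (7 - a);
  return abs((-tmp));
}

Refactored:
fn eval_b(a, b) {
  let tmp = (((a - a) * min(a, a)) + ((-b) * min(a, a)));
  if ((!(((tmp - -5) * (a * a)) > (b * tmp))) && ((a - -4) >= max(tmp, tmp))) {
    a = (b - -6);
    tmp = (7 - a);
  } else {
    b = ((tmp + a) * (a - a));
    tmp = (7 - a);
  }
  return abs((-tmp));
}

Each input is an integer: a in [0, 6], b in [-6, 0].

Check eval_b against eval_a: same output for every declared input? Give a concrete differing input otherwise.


The two are interchangeable: statement counts differ; and constant usage differs; and boolean connective usage differs; and arithmetic usage differs; and comparison usage differs, and every declared input agrees.
As a probe, take a=5, b=-3: eval_a runs tmp becomes 15; next ((((tmp - -5) * (a * a)) <= (b * tmp)) && ((a - -4) >= max(tmp, tmp))) evaluates to false; next b becomes 0; next tmp becomes 2; next final value 2; eval_b runs tmp becomes 15; next ((!(((tmp - -5) * (a * a)) > (b * tmp))) && ((a - -4) >= max(tmp, tmp))) evaluates to false; next b becomes 0; next tmp becomes 2; next final value 2; both end at 2.
An exhaustive pass over the 49 declared inputs shows identical outputs.
verdict: equivalent


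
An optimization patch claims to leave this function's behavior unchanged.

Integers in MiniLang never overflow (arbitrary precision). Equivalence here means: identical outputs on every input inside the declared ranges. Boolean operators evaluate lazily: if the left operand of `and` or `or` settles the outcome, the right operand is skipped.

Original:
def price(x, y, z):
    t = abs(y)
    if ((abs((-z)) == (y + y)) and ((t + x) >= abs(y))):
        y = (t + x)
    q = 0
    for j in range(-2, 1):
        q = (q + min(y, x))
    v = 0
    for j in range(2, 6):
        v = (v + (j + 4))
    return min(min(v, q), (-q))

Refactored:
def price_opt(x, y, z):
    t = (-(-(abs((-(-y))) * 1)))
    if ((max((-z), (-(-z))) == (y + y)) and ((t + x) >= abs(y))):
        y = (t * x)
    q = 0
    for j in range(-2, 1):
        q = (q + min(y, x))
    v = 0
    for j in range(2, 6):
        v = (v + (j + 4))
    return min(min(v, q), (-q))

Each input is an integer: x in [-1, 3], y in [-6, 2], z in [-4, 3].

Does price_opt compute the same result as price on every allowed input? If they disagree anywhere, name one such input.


Run the pair on x=1, y=0, z=0.
price: t becomes 0; next ((abs((-z)) == (y + y)) and ((t + x) >= abs(y))) evaluates to true; next y becomes 1; next q becomes 0; next at j=-2:; next q becomes 1; next at j=-1:; next q becomes 2; next at j=0:; next q becomes 3; next v becomes 0; next at j=2:; next v becomes 6; next at j=3:; next v becomes 13; next at j=4:; next v becomes 21; next at j=5:; next v becomes 30; next final value -3
price_opt: t becomes 0; next ((max((-z), (-(-z))) == (y + y)) and ((t + x) >= abs(y))) evaluates to true; next y becomes 0; next q becomes 0; next at j=-2:; next q becomes 0; next at j=-1:; next q becomes 0; next at j=0:; next q becomes 0; next v becomes 0; next at j=2:; next v becomes 6; next at j=3:; next v becomes 13; next at j=4:; next v becomes 21; next at j=5:; next v becomes 30; next final value 0
-3 != 0, so the rewrite changes behavior.
verdict: not equivalent; witness: x=1, y=0, z=0


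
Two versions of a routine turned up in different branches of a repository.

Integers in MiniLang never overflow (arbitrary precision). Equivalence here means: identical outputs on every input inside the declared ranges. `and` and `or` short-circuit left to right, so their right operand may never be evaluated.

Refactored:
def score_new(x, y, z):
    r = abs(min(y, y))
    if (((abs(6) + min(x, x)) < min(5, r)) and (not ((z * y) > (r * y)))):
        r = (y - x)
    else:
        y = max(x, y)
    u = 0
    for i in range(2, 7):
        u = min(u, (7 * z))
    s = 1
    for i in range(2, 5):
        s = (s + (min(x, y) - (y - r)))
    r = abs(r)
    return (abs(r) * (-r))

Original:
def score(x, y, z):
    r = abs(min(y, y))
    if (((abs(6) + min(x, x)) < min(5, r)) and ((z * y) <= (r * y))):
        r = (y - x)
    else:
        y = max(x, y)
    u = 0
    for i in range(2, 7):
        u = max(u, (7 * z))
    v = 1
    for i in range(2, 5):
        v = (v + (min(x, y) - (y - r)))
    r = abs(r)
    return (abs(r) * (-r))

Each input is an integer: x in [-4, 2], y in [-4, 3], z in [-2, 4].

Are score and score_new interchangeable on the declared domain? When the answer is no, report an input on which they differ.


The suspicious edit (`max(u, (7 * z))` became `min(u, (7 * z))`) never changes the result for any input inside the declared domain; all 392 inputs agree.
verdict: equivalent


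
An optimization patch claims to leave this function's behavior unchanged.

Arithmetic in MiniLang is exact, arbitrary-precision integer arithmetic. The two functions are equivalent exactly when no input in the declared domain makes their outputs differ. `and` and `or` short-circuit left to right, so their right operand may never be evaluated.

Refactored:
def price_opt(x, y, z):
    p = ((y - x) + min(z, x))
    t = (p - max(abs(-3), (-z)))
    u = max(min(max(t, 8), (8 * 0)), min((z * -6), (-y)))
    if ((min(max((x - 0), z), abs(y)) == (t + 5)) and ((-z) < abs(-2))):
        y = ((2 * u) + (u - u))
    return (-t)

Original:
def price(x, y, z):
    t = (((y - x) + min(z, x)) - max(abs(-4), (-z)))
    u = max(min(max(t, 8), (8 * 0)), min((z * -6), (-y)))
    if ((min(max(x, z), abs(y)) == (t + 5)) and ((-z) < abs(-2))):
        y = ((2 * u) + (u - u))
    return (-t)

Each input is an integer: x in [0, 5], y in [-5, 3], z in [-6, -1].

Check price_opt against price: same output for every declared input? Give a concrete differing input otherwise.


Input x=0, y=-5, z=-3: 12 from price versus 11 from price_opt.
verdict: not equivalent; witness: x=0, y=-5, z=-3


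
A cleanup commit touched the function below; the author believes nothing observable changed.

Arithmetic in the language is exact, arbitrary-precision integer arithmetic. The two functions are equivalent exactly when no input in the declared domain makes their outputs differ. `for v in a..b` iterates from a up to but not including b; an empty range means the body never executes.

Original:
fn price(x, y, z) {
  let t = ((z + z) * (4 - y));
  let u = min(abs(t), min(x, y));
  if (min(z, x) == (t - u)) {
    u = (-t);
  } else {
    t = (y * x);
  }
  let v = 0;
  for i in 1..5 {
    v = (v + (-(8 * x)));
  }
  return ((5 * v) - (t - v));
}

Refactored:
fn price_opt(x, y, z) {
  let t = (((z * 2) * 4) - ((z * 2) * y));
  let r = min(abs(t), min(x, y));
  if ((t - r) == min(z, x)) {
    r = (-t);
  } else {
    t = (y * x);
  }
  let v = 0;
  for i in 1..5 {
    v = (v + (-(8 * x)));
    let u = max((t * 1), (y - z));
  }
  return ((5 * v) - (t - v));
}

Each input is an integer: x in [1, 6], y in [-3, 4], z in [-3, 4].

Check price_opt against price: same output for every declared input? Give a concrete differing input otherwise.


Equivalent. One difference looks behavioral, but it never changes the outcome for any declared input.
Checked all 384 inputs in the declared domain: the outputs agree on every one.
Spot check at x=6, y=1, z=0 — price: t=0, then u=0, then (min(z, x) == (t - u)) is true, then u=0, then v=0, then (i=1), then v=-48, then (i=2), then v=-96, then (i=3), then v=-144, then (i=4), then v=-192, then returns -1152. price_opt: t=0, then r=0, then ((t - r) == min(z, x)) is true, then r=0, then v=0, then (i=1), then v=-48, then u=1, then (i=2), then v=-96, then u=1, then (i=3), then v=-144, then u=1, then (i=4), then v=-192, then u=1, then returns -1152. Both give -1152.
verdict: equivalent


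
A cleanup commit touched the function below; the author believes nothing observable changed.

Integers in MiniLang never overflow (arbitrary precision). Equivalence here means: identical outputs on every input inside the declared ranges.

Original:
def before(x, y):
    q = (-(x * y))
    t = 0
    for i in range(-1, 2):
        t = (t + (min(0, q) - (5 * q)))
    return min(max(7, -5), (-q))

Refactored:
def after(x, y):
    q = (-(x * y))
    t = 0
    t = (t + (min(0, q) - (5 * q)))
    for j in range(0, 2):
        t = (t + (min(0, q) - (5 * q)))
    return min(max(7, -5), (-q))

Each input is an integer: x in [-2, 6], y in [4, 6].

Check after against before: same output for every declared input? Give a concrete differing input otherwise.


Behavior is preserved: although constant usage differs, and statement counts differ, and arithmetic usage differs, and loop structure differs, and min/max/abs usage differs, and local variable names differ, the outputs never diverge.
As a probe, take x=4, y=6: before runs q := -24 | t := 0 | iter i=-1: | t := 96 | iter i=0: | t := 192 | iter i=1: | t := 288 | result 7; after runs q := -24 | t := 0 | t := 96 | iter j=0: | t := 192 | iter j=1: | t := 288 | result 7; both end at 7.
Across all 27 domain points the two functions coincide.
verdict: equivalent


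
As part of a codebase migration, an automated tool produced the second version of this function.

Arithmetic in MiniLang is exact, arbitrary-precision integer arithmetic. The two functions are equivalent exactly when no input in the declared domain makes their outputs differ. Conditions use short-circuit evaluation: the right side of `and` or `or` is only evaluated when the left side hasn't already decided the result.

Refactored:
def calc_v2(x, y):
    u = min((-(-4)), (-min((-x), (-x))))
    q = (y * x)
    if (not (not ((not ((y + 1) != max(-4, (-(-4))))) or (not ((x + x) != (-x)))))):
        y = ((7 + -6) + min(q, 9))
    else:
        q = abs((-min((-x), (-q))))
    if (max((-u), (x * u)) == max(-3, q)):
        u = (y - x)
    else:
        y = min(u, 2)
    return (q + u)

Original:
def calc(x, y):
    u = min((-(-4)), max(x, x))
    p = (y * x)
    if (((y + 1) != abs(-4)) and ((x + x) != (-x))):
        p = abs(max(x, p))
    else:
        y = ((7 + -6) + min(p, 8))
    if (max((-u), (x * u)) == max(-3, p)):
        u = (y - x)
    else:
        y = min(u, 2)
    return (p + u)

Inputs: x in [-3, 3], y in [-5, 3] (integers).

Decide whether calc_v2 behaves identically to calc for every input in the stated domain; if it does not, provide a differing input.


Try x=3, y=3.
calc: u becomes 3; next p becomes 9; next (((y + 1) != abs(-4)) and ((x + x) != (-x))) evaluates to false; next y becomes 9; next (max((-u), (x * u)) == max(-3, p)) evaluates to true; next u becomes 6; next final value 15
calc_v2: u becomes 3; next q becomes 9; next (not (not ((not ((y + 1) != max(-4, (-(-4))))) or (not ((x + x) != (-x)))))) evaluates to true; next y becomes 10; next (max((-u), (x * u)) == max(-3, q)) evaluates to true; next u becomes 7; next final value 16
15 and 16 differ, so these are not the same function on this domain.
verdict: not equivalent; witness: x=3, y=3
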